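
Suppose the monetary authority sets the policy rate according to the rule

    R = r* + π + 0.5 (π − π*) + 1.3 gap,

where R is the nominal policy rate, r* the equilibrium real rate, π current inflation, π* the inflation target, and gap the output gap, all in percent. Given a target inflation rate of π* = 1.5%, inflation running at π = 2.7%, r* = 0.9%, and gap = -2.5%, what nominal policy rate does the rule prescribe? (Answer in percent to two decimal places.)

0.95%

R = 0.9 + 2.7 + 0.5 × (2.7 − 1.5) + 1.3 × (-2.5)
   = 0.9 + 2.7 + 0.6 − 3.25 = 0.95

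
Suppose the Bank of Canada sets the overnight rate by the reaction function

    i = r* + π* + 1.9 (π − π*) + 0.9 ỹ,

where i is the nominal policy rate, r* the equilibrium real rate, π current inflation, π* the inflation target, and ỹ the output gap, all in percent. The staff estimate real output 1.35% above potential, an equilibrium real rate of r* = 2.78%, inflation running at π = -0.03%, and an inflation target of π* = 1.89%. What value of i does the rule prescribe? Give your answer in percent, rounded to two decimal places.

Output 1.35% above potential → ỹ = 1.35.
i = 2.78 + 1.89 + 1.9 × (-0.03 − 1.89) + 0.9 × 1.35
   = 2.78 + 1.89 − 3.648 + 1.215 = 2.24

2.24%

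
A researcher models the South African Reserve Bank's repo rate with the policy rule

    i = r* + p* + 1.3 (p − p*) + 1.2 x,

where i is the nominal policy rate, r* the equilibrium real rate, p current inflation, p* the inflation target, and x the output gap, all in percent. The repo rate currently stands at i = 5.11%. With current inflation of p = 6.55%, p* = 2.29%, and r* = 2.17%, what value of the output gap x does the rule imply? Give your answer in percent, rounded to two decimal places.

-4.07%

1.2 x = 5.11 − 2.17 − 2.29 − 1.3 × (6.55 − 2.29) = -4.888
x = -4.888 / 1.2 = -4.07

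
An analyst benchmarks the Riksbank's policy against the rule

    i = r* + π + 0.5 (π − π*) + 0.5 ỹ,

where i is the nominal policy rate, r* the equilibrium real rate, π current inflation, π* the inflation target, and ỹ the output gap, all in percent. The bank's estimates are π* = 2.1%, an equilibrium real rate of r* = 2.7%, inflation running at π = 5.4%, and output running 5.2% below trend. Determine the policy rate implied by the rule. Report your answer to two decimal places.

7.15%

Output 5.2% below potential → ỹ = -5.2.
i = 2.7 + 5.4 + 0.5 × (5.4 − 2.1) + 0.5 × (-5.2)
   = 2.7 + 5.4 + 1.65 − 2.6 = 7.15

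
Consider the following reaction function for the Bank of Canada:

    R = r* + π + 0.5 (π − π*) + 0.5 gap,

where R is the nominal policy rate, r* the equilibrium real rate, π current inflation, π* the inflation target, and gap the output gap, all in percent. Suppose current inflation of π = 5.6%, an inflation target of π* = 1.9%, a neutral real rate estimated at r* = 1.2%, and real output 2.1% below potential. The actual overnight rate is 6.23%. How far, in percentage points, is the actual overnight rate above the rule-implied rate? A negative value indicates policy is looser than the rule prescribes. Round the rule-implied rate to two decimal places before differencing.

Output 2.1% below potential → gap = -2.1.
R = 1.2 + 5.6 + 0.5 × (5.6 − 1.9) + 0.5 × (-2.1)
   = 1.2 + 5.6 + 1.85 − 1.05 = 7.60
Deviation = 6.23 − 7.60 = -1.37 pp.

-1.37 pp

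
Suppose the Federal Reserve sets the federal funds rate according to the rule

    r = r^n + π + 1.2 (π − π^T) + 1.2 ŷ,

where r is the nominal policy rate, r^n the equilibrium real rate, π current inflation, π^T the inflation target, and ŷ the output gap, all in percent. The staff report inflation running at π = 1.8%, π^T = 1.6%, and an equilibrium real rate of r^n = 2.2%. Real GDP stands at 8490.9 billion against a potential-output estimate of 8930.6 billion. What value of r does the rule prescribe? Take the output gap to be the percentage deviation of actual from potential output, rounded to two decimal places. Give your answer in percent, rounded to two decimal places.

-1.66%

Output gap = 100 × (8490.9 − 8930.6) / 8930.6 = -4.92%.
r = 2.20 + 1.80 + 1.2 × (1.80 − 1.60) + 1.2 × (-4.92)
   = 2.20 + 1.8 + 0.24 − 5.904 = -1.66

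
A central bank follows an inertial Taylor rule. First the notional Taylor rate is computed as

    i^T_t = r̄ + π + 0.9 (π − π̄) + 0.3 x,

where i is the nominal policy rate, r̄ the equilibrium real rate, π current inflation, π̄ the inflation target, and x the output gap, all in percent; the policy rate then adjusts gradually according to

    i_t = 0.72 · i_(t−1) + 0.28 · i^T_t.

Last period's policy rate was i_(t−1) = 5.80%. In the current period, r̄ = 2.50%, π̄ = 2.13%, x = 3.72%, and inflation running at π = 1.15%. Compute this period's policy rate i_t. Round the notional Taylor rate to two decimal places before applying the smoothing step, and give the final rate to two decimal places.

i^T_t = 2.50 + 1.15 + 0.9 × (1.15 − 2.13) + 0.3 × 3.72
   = 2.50 + 1.15 − 0.882 + 1.116 = 3.88
i_t = 0.72 × 5.80 + 0.28 × 3.88 = 4.176 + 1.0864 = 5.26

5.26%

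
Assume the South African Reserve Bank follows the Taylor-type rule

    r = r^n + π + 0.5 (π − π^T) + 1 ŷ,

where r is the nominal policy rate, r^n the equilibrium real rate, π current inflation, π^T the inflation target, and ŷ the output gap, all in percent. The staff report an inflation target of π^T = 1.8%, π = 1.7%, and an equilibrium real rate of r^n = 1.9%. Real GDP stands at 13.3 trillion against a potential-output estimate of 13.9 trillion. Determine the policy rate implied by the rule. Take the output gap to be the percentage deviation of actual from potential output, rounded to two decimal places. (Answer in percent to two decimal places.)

Output gap = 100 × (13.3 − 13.9) / 13.9 = -4.32%.
r = 1.90 + 1.70 + 0.5 × (1.70 − 1.80) + 1 × (-4.32)
   = 1.90 + 1.7 − 0.05 − 4.32 = -0.77

-0.77%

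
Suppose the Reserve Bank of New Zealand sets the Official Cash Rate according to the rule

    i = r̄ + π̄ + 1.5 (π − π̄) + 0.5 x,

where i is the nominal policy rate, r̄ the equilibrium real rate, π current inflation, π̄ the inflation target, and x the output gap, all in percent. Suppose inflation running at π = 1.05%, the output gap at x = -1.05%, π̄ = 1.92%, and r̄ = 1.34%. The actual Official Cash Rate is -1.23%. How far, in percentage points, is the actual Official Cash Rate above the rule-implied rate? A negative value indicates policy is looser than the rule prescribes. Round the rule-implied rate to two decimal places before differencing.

-2.66 pp

i = 1.34 + 1.92 + 1.5 × (1.05 − 1.92) + 0.5 × (-1.05)
   = 1.34 + 1.92 − 1.305 − 0.525 = 1.43
Deviation = -1.23 − 1.43 = -2.66 pp.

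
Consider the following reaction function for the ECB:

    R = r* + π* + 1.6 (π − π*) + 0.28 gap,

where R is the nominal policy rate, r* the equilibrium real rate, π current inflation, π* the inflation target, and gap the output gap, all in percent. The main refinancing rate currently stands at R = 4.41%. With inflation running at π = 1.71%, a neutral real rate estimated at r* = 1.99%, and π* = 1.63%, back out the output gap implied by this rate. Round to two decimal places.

0.28 gap = 4.41 − 1.99 − 1.63 − 1.6 × (1.71 − 1.63) = 0.662
gap = 0.662 / 0.28 = 2.36

2.36%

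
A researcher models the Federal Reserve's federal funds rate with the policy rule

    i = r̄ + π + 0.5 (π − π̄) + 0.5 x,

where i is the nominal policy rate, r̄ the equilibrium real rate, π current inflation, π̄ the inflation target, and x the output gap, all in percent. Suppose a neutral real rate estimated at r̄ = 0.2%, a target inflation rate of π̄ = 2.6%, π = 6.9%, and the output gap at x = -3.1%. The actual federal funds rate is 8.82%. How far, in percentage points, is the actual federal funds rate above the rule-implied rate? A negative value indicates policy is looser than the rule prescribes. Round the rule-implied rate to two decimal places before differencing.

i = 0.2 + 6.9 + 0.5 × (6.9 − 2.6) + 0.5 × (-3.1)
   = 0.2 + 6.9 + 2.15 − 1.55 = 7.70
Deviation = 8.82 − 7.70 = 1.12 pp.

1.12 pp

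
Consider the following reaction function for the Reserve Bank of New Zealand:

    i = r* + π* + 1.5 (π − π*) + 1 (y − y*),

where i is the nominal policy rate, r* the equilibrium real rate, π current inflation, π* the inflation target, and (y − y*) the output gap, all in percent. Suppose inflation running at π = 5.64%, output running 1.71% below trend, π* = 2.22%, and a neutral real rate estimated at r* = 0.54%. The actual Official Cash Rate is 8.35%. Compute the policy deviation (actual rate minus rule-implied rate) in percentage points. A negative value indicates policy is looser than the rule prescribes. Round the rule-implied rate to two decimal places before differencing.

Output 1.71% below potential → (y − y*) = -1.71.
i = 0.54 + 2.22 + 1.5 × (5.64 − 2.22) + 1 × (-1.71)
   = 0.54 + 2.22 + 5.13 − 1.71 = 6.18
Deviation = 8.35 − 6.18 = 2.17 pp.

2.17 pp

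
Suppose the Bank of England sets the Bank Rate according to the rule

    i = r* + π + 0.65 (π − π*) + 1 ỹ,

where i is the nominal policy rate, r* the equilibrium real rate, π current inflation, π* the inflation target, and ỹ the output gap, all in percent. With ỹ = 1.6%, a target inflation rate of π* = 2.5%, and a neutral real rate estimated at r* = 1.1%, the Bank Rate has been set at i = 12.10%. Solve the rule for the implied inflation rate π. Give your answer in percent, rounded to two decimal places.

6.68%

Collecting π: i = r* + (1 + 0.65) π − 0.65 π* + 1 ỹ
1.65 π = 12.10 − 1.1 + 0.65 × 2.5 − 1 × 1.6 = 11.025
π = 11.025 / 1.65 = 6.68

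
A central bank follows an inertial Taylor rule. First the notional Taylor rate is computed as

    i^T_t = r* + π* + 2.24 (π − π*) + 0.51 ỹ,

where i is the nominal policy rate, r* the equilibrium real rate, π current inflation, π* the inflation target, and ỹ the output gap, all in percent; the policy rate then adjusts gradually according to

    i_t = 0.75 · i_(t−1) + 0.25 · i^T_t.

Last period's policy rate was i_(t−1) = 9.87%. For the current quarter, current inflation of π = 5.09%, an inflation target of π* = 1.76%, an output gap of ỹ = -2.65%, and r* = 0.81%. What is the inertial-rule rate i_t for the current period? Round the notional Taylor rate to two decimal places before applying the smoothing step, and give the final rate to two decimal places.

i^T_t = 0.81 + 1.76 + 2.24 × (5.09 − 1.76) + 0.51 × (-2.65)
   = 0.81 + 1.76 + 7.4592 − 1.3515 = 8.68
i_t = 0.75 × 9.87 + 0.25 × 8.68 = 7.4025 + 2.17 = 9.57

9.57%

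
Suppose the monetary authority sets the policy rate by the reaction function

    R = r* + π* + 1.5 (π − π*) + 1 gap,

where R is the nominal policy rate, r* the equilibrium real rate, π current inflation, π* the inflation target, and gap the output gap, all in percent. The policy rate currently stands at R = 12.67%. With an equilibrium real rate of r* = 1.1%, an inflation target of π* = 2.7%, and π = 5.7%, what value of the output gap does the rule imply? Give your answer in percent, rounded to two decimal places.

1 gap = 12.67 − 1.1 − 2.7 − 1.5 × (5.7 − 2.7) = 4.37
gap = 4.37 / 1 = 4.37

4.37%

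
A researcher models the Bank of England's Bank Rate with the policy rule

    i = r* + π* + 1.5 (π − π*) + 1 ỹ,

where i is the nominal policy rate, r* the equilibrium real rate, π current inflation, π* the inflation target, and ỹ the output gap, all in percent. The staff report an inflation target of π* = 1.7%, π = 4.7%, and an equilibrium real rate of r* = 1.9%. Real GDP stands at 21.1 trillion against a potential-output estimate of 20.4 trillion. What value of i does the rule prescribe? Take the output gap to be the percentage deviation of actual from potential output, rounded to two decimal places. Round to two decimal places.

11.53%

Output gap = 100 × (21.1 − 20.4) / 20.4 = 3.43%.
i = 1.90 + 1.70 + 1.5 × (4.70 − 1.70) + 1 × 3.43
   = 1.90 + 1.7 + 4.5 + 3.43 = 11.53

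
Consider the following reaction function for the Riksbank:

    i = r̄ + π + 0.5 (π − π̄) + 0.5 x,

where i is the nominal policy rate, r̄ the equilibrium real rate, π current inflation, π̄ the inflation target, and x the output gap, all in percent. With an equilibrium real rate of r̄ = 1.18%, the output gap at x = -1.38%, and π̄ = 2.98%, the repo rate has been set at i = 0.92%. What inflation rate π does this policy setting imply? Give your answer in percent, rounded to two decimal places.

Collecting π: i = r̄ + (1 + 0.5) π − 0.5 π̄ + 0.5 x
1.5 π = 0.92 − 1.18 + 0.5 × 2.98 − 0.5 × (-1.38) = 1.92
π = 1.92 / 1.5 = 1.28

1.28%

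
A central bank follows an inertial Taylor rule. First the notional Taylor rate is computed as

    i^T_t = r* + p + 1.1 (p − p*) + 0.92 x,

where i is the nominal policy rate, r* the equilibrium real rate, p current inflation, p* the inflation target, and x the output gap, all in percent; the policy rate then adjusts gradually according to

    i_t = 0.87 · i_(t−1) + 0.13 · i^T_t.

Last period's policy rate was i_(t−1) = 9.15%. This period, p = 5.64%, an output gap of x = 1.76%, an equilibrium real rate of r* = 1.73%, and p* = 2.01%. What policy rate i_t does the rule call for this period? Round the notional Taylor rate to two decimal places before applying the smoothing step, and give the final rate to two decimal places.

i^T_t = 1.73 + 5.64 + 1.1 × (5.64 − 2.01) + 0.92 × 1.76
   = 1.73 + 5.64 + 3.993 + 1.6192 = 12.98
i_t = 0.87 × 9.15 + 0.13 × 12.98 = 7.9605 + 1.6874 = 9.65

9.65%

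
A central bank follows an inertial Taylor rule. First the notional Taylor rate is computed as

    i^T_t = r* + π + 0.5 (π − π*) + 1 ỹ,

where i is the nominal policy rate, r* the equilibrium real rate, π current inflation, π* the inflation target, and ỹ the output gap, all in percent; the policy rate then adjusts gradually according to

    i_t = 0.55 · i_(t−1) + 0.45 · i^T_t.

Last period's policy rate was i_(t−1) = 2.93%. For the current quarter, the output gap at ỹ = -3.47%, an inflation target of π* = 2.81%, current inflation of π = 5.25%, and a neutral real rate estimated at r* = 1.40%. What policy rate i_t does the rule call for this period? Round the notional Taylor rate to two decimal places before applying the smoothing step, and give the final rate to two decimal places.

i^T_t = 1.40 + 5.25 + 0.5 × (5.25 − 2.81) + 1 × (-3.47)
   = 1.40 + 5.25 + 1.22 − 3.47 = 4.40
i_t = 0.55 × 2.93 + 0.45 × 4.40 = 1.6115 + 1.98 = 3.59

3.59%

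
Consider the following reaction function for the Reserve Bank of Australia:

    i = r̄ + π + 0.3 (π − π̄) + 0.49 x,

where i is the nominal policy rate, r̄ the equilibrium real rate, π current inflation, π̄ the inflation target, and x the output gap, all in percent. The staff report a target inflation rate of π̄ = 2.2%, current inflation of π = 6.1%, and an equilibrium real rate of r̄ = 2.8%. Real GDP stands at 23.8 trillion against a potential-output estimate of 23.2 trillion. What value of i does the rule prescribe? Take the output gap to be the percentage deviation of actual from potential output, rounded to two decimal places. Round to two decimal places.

Output gap = 100 × (23.8 − 23.2) / 23.2 = 2.59%.
i = 2.80 + 6.10 + 0.3 × (6.10 − 2.20) + 0.49 × 2.59
   = 2.80 + 6.1 + 1.17 + 1.2691 = 11.34

11.34%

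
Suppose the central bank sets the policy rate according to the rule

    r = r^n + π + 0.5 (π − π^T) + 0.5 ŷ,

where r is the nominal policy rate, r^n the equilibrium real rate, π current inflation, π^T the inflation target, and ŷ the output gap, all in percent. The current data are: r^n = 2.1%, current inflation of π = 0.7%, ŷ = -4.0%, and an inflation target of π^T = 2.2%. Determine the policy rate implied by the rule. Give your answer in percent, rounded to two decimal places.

r = 2.1 + 0.7 + 0.5 × (0.7 − 2.2) + 0.5 × (-4.0)
   = 2.1 + 0.7 − 0.75 − 2 = 0.05

0.05%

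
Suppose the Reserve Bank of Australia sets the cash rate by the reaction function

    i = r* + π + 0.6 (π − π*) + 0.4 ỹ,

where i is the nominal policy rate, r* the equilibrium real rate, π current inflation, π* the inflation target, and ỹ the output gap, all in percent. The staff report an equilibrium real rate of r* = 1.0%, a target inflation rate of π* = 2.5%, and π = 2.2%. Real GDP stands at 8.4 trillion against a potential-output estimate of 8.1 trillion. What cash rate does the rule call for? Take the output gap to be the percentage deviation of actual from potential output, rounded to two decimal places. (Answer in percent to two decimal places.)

Output gap = 100 × (8.4 − 8.1) / 8.1 = 3.70%.
i = 1.00 + 2.20 + 0.6 × (2.20 − 2.50) + 0.4 × 3.70
   = 1.00 + 2.2 − 0.18 + 1.48 = 4.50

4.50%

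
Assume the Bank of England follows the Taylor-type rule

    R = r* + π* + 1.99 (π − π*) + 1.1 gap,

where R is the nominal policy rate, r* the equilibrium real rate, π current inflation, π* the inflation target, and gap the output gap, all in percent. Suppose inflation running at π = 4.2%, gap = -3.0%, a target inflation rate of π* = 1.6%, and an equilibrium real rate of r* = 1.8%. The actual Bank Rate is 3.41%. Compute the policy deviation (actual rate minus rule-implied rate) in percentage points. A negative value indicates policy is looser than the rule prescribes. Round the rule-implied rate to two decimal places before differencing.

-1.86 pp

R = 1.8 + 1.6 + 1.99 × (4.2 − 1.6) + 1.1 × (-3.0)
   = 1.8 + 1.6 + 5.174 − 3.3 = 5.27
Deviation = 3.41 − 5.27 = -1.86 pp.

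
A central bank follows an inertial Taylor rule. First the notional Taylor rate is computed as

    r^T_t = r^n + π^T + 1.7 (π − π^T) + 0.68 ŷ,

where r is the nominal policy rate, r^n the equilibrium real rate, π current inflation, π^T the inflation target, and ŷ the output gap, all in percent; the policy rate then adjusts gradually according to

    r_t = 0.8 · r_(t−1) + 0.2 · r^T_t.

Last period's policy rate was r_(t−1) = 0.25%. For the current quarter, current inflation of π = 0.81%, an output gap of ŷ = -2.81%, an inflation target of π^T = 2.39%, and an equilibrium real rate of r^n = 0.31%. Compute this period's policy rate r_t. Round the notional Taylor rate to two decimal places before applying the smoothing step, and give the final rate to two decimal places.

r^T_t = 0.31 + 2.39 + 1.7 × (0.81 − 2.39) + 0.68 × (-2.81)
   = 0.31 + 2.39 − 2.686 − 1.9108 = -1.90
r_t = 0.8 × 0.25 + 0.2 × (-1.90) = 0.2 − 0.38 = -0.18

-0.18%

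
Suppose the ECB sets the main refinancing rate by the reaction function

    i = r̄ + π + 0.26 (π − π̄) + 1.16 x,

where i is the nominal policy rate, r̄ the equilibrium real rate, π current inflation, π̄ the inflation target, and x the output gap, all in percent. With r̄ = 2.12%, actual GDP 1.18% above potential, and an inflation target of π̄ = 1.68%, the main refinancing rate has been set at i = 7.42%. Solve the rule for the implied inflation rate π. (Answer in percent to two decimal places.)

Output 1.18% above potential → x = 1.18.
Collecting π: i = r̄ + (1 + 0.26) π − 0.26 π̄ + 1.16 x
1.26 π = 7.42 − 2.12 + 0.26 × 1.68 − 1.16 × 1.18 = 4.368
π = 4.368 / 1.26 = 3.47

3.47%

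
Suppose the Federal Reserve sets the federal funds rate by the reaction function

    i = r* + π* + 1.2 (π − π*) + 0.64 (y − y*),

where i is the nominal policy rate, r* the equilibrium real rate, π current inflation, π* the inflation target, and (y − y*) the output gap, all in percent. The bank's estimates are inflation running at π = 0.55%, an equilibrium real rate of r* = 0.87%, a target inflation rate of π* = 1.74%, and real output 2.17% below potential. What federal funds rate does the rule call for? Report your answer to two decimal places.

-0.21%

Output 2.17% below potential → (y − y*) = -2.17.
i = 0.87 + 1.74 + 1.2 × (0.55 − 1.74) + 0.64 × (-2.17)
   = 0.87 + 1.74 − 1.428 − 1.3888 = -0.21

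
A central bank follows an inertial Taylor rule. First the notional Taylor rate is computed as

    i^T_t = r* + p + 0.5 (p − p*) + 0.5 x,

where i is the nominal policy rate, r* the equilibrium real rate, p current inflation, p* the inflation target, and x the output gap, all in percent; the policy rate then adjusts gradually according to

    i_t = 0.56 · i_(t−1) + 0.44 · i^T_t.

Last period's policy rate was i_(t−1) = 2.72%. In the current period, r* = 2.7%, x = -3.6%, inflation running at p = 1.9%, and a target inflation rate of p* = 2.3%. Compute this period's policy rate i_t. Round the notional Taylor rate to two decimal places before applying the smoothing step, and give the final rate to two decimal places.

2.67%

i^T_t = 2.7 + 1.9 + 0.5 × (1.9 − 2.3) + 0.5 × (-3.6)
   = 2.7 + 1.9 − 0.2 − 1.8 = 2.60
i_t = 0.56 × 2.72 + 0.44 × 2.60 = 1.5232 + 1.144 = 2.67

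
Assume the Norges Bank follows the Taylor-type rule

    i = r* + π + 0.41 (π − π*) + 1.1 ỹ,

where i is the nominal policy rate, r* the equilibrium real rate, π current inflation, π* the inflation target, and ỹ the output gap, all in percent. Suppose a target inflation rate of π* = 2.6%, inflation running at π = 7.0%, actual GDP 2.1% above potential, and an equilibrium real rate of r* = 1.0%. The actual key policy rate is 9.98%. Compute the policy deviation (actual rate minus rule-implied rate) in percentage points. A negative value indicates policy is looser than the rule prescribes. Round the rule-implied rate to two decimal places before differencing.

Output 2.1% above potential → ỹ = 2.1.
i = 1.0 + 7.0 + 0.41 × (7.0 − 2.6) + 1.1 × 2.1
   = 1.0 + 7 + 1.804 + 2.31 = 12.11
Deviation = 9.98 − 12.11 = -2.13 pp.

-2.13 pp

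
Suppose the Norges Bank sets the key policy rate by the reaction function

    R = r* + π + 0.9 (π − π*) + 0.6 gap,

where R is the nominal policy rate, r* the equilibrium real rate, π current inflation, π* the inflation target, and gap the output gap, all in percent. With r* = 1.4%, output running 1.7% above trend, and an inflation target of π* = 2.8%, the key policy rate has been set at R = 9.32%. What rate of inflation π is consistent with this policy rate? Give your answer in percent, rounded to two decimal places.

Output 1.7% above potential → gap = 1.7.
Collecting π: R = r* + (1 + 0.9) π − 0.9 π* + 0.6 gap
1.9 π = 9.32 − 1.4 + 0.9 × 2.8 − 0.6 × 1.7 = 9.42
π = 9.42 / 1.9 = 4.96

4.96%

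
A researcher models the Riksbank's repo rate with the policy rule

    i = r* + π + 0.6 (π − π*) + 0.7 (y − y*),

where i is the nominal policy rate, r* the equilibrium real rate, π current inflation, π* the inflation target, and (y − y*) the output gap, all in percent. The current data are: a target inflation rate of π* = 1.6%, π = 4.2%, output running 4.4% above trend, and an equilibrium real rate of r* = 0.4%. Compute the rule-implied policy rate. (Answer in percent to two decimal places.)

Output 4.4% above potential → (y − y*) = 4.4.
i = 0.4 + 4.2 + 0.6 × (4.2 − 1.6) + 0.7 × 4.4
   = 0.4 + 4.2 + 1.56 + 3.08 = 9.24

9.24%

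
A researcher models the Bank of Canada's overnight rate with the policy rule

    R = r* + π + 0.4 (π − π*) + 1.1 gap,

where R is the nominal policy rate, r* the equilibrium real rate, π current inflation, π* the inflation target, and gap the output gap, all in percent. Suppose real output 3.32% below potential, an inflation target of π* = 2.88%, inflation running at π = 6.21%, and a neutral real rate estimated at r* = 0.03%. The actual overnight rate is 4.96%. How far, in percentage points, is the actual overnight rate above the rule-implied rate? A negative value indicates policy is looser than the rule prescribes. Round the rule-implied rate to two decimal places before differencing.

Output 3.32% below potential → gap = -3.32.
R = 0.03 + 6.21 + 0.4 × (6.21 − 2.88) + 1.1 × (-3.32)
   = 0.03 + 6.21 + 1.332 − 3.652 = 3.92
Deviation = 4.96 − 3.92 = 1.04 pp.

1.04 pp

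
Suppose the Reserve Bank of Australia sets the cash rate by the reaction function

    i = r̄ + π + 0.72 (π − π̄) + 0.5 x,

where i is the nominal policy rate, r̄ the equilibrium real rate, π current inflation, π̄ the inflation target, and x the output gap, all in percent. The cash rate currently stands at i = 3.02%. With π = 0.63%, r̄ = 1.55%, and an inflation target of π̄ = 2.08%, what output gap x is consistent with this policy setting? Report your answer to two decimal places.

3.77%

0.5 x = 3.02 − 1.55 − 0.63 − 0.72 × (0.63 − 2.08) = 1.884
x = 1.884 / 0.5 = 3.77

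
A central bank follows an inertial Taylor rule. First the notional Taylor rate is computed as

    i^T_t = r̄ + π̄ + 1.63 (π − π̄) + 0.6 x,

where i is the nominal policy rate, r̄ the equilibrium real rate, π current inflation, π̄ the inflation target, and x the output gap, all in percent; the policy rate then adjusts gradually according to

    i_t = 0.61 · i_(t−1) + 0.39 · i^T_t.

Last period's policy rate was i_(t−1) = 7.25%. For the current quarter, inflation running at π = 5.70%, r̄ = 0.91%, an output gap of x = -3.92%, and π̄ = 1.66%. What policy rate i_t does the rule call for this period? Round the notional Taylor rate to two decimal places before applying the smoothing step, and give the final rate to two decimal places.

i^T_t = 0.91 + 1.66 + 1.63 × (5.70 − 1.66) + 0.6 × (-3.92)
   = 0.91 + 1.66 + 6.5852 − 2.352 = 6.80
i_t = 0.61 × 7.25 + 0.39 × 6.80 = 4.4225 + 2.652 = 7.07

7.07%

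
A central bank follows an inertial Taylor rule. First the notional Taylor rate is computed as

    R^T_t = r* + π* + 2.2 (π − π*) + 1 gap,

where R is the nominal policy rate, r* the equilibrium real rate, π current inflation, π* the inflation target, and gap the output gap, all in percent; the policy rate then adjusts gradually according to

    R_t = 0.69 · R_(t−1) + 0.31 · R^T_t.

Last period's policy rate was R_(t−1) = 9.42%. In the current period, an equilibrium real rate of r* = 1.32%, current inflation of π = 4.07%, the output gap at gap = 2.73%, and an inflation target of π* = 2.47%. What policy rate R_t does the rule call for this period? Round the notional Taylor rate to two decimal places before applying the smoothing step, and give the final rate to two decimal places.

R^T_t = 1.32 + 2.47 + 2.2 × (4.07 − 2.47) + 1 × 2.73
   = 1.32 + 2.47 + 3.52 + 2.73 = 10.04
R_t = 0.69 × 9.42 + 0.31 × 10.04 = 6.4998 + 3.1124 = 9.61

9.61%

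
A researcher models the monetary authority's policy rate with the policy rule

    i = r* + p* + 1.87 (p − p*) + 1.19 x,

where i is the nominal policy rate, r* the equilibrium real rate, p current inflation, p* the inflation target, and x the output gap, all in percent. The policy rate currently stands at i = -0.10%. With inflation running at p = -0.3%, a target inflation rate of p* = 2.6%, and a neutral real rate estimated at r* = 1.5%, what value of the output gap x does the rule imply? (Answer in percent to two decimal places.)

1.03%

1.19 x = -0.10 − 1.5 − 2.6 − 1.87 × ((-0.3) − 2.6) = 1.223
x = 1.223 / 1.19 = 1.03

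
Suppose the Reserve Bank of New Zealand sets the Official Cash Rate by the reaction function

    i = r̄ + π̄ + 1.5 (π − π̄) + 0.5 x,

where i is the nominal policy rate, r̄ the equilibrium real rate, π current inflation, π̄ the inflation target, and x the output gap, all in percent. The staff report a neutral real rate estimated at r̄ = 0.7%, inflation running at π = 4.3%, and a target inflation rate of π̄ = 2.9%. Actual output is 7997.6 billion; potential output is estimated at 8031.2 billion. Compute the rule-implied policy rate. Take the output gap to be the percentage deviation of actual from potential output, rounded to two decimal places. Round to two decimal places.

Output gap = 100 × (7997.6 − 8031.2) / 8031.2 = -0.42%.
i = 0.70 + 2.90 + 1.5 × (4.30 − 2.90) + 0.5 × (-0.42)
   = 0.70 + 2.9 + 2.1 − 0.21 = 5.49

5.49%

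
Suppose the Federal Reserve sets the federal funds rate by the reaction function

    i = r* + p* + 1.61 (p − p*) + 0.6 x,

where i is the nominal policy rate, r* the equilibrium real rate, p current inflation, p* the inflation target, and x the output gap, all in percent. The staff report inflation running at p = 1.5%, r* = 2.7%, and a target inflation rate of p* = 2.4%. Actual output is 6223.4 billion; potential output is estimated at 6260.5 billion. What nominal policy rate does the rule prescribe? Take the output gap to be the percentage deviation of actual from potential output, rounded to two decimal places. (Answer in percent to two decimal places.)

3.30%

Output gap = 100 × (6223.4 − 6260.5) / 6260.5 = -0.59%.
i = 2.70 + 2.40 + 1.61 × (1.50 − 2.40) + 0.6 × (-0.59)
   = 2.70 + 2.4 − 1.449 − 0.354 = 3.30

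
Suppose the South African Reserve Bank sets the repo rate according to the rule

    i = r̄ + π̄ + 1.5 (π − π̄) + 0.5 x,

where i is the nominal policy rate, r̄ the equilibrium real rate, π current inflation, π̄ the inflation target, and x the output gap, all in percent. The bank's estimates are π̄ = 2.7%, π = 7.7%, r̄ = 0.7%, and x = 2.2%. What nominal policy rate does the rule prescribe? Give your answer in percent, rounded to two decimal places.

12.00%

i = 0.7 + 2.7 + 1.5 × (7.7 − 2.7) + 0.5 × 2.2
   = 0.7 + 2.7 + 7.5 + 1.1 = 12.00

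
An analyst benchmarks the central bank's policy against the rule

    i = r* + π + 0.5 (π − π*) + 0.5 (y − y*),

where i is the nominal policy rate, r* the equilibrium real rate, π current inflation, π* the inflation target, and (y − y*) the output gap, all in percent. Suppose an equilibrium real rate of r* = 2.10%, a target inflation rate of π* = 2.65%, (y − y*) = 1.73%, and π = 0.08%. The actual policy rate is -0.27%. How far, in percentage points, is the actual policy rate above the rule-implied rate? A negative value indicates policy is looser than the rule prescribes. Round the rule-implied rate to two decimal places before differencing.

-2.03 pp

i = 2.10 + 0.08 + 0.5 × (0.08 − 2.65) + 0.5 × 1.73
   = 2.10 + 0.08 − 1.285 + 0.865 = 1.76
Deviation = -0.27 − 1.76 = -2.03 pp.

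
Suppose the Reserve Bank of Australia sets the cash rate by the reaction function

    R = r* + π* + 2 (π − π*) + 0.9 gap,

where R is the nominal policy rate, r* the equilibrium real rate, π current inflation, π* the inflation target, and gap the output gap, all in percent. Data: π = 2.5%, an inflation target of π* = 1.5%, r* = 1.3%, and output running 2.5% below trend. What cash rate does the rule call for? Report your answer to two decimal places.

Output 2.5% below potential → gap = -2.5.
R = 1.3 + 1.5 + 2 × (2.5 − 1.5) + 0.9 × (-2.5)
   = 1.3 + 1.5 + 2 − 2.25 = 2.55

2.55%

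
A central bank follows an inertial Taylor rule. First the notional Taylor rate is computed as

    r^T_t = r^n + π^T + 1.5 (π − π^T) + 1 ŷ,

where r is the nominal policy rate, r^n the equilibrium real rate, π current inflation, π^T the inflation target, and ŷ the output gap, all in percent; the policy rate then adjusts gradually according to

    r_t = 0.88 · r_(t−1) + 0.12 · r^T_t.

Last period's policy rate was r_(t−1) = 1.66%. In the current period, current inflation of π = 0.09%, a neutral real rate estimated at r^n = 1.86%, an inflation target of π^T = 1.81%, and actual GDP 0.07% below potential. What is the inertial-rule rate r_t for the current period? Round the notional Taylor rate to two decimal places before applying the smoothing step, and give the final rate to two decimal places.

Output 0.07% below potential → ŷ = -0.07.
r^T_t = 1.86 + 1.81 + 1.5 × (0.09 − 1.81) + 1 × (-0.07)
   = 1.86 + 1.81 − 2.58 − 0.07 = 1.02
r_t = 0.88 × 1.66 + 0.12 × 1.02 = 1.4608 + 0.1224 = 1.58

1.58%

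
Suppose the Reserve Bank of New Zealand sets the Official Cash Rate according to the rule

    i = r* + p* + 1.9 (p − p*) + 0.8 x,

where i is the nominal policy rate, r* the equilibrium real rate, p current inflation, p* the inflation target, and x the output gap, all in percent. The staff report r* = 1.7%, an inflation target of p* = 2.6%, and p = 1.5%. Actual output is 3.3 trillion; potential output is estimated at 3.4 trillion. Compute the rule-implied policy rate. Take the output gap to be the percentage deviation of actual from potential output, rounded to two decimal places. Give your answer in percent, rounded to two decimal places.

-0.14%

Output gap = 100 × (3.3 − 3.4) / 3.4 = -2.94%.
i = 1.70 + 2.60 + 1.9 × (1.50 − 2.60) + 0.8 × (-2.94)
   = 1.70 + 2.6 − 2.09 − 2.352 = -0.14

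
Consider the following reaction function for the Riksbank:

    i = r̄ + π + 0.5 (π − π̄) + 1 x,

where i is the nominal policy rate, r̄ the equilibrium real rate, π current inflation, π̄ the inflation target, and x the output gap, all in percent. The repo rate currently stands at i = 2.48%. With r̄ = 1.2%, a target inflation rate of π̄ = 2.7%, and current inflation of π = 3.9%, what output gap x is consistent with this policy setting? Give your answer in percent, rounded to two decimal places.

1 x = 2.48 − 1.2 − 3.9 − 0.5 × (3.9 − 2.7) = -3.22
x = -3.22 / 1 = -3.22

-3.22%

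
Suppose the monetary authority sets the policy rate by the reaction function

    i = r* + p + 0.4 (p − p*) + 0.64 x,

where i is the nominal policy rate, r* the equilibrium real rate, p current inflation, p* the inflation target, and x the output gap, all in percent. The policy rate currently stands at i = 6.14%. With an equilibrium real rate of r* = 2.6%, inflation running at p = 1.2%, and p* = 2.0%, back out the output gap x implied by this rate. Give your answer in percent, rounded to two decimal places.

4.16%

0.64 x = 6.14 − 2.6 − 1.2 − 0.4 × (1.2 − 2.0) = 2.66
x = 2.66 / 0.64 = 4.16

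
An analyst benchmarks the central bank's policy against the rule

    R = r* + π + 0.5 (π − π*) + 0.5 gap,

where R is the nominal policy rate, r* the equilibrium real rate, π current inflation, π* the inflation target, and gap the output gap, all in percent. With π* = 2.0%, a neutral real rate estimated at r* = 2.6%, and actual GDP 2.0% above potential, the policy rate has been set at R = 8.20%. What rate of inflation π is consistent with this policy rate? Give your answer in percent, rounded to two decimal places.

3.73%

Output 2.0% above potential → gap = 2.0.
Collecting π: R = r* + (1 + 0.5) π − 0.5 π* + 0.5 gap
1.5 π = 8.20 − 2.6 + 0.5 × 2.0 − 0.5 × 2.0 = 5.6
π = 5.6 / 1.5 = 3.73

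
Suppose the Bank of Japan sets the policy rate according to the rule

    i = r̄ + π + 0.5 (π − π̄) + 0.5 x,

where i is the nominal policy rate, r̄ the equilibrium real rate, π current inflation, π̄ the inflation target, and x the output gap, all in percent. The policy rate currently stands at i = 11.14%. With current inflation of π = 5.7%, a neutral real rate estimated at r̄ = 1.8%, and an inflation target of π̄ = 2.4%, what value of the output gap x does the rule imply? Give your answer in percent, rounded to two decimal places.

0.5 x = 11.14 − 1.8 − 5.7 − 0.5 × (5.7 − 2.4) = 1.99
x = 1.99 / 0.5 = 3.98

3.98%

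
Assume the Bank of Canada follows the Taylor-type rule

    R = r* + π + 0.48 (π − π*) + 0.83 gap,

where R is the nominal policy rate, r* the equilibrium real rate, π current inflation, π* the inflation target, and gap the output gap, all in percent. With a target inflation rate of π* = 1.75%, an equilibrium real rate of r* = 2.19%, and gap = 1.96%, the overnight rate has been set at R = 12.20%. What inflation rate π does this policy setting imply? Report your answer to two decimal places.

6.23%

Collecting π: R = r* + (1 + 0.48) π − 0.48 π* + 0.83 gap
1.48 π = 12.20 − 2.19 + 0.48 × 1.75 − 0.83 × 1.96 = 9.2232
π = 9.2232 / 1.48 = 6.23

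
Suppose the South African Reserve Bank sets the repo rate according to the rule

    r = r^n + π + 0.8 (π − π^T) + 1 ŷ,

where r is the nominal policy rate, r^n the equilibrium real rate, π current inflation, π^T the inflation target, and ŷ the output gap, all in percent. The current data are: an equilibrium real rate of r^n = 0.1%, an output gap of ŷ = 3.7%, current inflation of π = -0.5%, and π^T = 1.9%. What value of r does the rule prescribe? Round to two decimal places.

1.38%

r = 0.1 + (-0.5) + 0.8 × (-0.5 − 1.9) + 1 × 3.7
   = 0.1 − 0.5 − 1.92 + 3.7 = 1.38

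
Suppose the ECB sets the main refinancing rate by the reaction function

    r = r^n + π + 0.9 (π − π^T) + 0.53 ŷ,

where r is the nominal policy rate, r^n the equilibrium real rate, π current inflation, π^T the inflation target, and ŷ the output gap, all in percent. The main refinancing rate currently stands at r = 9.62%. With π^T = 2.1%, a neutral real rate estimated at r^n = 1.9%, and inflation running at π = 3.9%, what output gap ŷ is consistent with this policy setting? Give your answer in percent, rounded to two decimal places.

0.53 ŷ = 9.62 − 1.9 − 3.9 − 0.9 × (3.9 − 2.1) = 2.2
ŷ = 2.2 / 0.53 = 4.15

4.15%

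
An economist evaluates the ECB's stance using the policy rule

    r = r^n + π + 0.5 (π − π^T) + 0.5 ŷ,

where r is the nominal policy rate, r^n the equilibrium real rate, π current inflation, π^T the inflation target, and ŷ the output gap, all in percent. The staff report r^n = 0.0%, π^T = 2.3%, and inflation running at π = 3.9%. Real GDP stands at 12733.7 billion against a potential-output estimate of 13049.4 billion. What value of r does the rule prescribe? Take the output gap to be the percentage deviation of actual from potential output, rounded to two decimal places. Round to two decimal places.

Output gap = 100 × (12733.7 − 13049.4) / 13049.4 = -2.42%.
r = 0.00 + 3.90 + 0.5 × (3.90 − 2.30) + 0.5 × (-2.42)
   = 0.00 + 3.9 + 0.8 − 1.21 = 3.49

3.49%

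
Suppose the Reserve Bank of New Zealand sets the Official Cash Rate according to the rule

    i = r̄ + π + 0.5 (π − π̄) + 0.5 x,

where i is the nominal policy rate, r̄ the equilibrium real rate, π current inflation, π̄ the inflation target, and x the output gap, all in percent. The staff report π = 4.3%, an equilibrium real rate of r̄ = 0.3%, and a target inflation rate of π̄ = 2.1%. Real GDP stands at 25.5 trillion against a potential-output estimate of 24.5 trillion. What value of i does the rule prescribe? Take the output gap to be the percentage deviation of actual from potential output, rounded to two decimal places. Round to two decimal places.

7.74%

Output gap = 100 × (25.5 − 24.5) / 24.5 = 4.08%.
i = 0.30 + 4.30 + 0.5 × (4.30 − 2.10) + 0.5 × 4.08
   = 0.30 + 4.3 + 1.1 + 2.04 = 7.74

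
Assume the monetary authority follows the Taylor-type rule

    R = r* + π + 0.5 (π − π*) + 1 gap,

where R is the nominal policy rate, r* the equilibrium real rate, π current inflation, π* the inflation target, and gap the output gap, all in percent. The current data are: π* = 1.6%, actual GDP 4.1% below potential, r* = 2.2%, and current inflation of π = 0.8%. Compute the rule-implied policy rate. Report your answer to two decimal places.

Output 4.1% below potential → gap = -4.1.
R = 2.2 + 0.8 + 0.5 × (0.8 − 1.6) + 1 × (-4.1)
   = 2.2 + 0.8 − 0.4 − 4.1 = -1.50

-1.50%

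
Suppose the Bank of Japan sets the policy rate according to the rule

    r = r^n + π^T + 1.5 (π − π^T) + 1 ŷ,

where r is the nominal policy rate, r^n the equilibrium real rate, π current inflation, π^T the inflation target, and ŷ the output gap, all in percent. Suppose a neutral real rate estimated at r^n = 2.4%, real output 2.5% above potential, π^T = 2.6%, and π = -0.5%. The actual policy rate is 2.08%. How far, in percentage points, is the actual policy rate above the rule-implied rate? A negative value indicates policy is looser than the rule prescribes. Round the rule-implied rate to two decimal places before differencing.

Output 2.5% above potential → ŷ = 2.5.
r = 2.4 + 2.6 + 1.5 × (-0.5 − 2.6) + 1 × 2.5
   = 2.4 + 2.6 − 4.65 + 2.5 = 2.85
Deviation = 2.08 − 2.85 = -0.77 pp.

-0.77 pp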